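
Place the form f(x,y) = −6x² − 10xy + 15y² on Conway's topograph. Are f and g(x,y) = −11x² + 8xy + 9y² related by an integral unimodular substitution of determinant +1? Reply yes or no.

D₁ = 460, D₂ = 460
river cycle of f (length 10): (15, 10, -6), (-6, 14, 11), (11, 8, -9), (-9, 10, 10), (10, 10, -9), (-9, 8, 11), (11, 14, -6), (-6, 10, 15), (15, 20, -1), (-1, 20, 15)
river cycle of g (length 10): (9, 10, -10), (-10, 10, 9), (9, 8, -11), (-11, 14, 6), (6, 10, -15), (-15, 20, 1), (1, 20, -15), (-15, 10, 6), (6, 14, -11), (-11, 8, 9)
cycles differ ⇒ inequivalent

no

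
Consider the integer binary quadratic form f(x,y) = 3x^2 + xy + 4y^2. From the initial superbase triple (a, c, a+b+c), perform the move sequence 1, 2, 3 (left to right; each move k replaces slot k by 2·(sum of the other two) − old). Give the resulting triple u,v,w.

start (3,4,8) = (f(1,0),f(0,1),f(1,1))
replace slot 1: 2·(4+8) − 3 = 21 → (21,4,8)
replace slot 2: 2·(21+8) − 4 = 54 → (21,54,8)
replace slot 3: 2·(21+54) − 8 = 142 → (21,54,142)

21,54,142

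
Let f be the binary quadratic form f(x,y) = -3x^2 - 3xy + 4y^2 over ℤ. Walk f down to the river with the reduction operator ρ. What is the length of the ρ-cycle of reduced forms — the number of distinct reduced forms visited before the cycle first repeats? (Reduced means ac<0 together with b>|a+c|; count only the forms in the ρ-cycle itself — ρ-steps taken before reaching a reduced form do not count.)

D = 57, ⌊√D⌋ = 7
descent: ρ → (4,3,-3)  [lands on river]
river: ρ → (-3,3,4)
river: ρ → (4,5,-2)
river: ρ → (-2,7,1)
river: ρ → (1,7,-2)
river: ρ → (-2,5,4)
ρ-cycle length = 6 (tail of 1 descent step not counted)

6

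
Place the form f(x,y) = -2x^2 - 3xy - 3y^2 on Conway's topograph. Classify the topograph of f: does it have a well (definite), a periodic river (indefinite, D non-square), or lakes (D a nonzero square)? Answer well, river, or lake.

D = b²−4ac = (-3)² − 4·(-2)·(-3) = -15
D < 0 ⇒ definite ⇒ every region one sign ⇒ single well

well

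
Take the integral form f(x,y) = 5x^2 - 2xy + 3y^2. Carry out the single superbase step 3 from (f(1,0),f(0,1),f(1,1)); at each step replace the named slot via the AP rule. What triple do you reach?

start (5,3,6) = (f(1,0),f(0,1),f(1,1))
replace slot 3: 2·(5+3) − 6 = 10 → (5,3,10)

5,3,10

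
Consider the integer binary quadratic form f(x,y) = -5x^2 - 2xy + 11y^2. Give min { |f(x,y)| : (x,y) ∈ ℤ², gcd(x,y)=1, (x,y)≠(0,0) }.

descent: ρ → (11,2,-5)
descent: ρ → (-5,8,8)  [lands on river]
river: ρ → (8,8,-5)
river: ρ → (-5,12,4)
river: ρ → (4,12,-5)
closes: descent 2, river 4
min |a| on river = 4

4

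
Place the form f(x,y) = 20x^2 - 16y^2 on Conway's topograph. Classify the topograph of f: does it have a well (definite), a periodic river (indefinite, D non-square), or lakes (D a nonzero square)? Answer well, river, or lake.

D = b²−4ac = 0² − 4·20·(-16) = 1280
D > 0 non-square ⇒ indefinite ⇒ periodic river

river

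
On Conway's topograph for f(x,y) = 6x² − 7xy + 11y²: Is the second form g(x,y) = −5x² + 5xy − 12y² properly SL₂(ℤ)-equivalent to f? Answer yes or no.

D₁ = -215, D₂ = -215
f: translate: b→5 (≡-7 mod 12), so (6,-7,11)→(6,5,10)
f: reduced (well bottom): (6,5,10) with a≤c, −a<b≤a
g is negative-definite; reduce −g:
−g: translate: b→5 (≡-5 mod 10), so (5,-5,12)→(5,5,12)
−g: reduced (well bottom): (5,5,12) with a≤c, −a<b≤a
flip sign back: reduced form of g is (-5,-5,-12)
reduced forms (6, 5, 10) vs (-5, -5, -12) ⇒ inequivalent

no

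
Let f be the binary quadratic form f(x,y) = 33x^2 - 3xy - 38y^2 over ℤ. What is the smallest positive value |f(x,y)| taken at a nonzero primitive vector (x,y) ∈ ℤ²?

descent: ρ → (-38,3,33)
descent: ρ → (33,63,-8)  [lands on river]
river: ρ → (-8,65,25)
river: ρ → (25,35,-38)
river: ρ → (-38,41,22)
river: ρ → (22,47,-32)
river: ρ → (-32,17,37)
river: ρ → (37,57,-12)
river: ρ → (-12,63,22)
river: ρ → (22,69,-3)
river: ρ → (-3,69,22)
river: ρ → (22,63,-12)
river: ρ → (-12,57,37)
river: ρ → (37,17,-32)
river: ρ → (-32,47,22)
river: ρ → (22,41,-38)
river: ρ → (-38,35,25)
river: ρ → (25,65,-8)
river: ρ → (-8,63,33)
river: ρ → (33,69,-2)
river: ρ → (-2,67,67)
river: ρ → (67,67,-2)
river: ρ → (-2,69,33)
closes: descent 2, river 22
min |a| on river = 2

2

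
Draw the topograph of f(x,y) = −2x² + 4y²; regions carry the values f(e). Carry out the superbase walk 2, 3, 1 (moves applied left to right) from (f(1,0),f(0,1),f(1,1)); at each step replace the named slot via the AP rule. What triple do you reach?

start (-2,4,2) = (f(1,0),f(0,1),f(1,1))
replace slot 2: 2·((-2)+2) − 4 = -4 → (-2,-4,2)
replace slot 3: 2·((-2)+(-4)) − 2 = -14 → (-2,-4,-14)
replace slot 1: 2·((-4)+(-14)) − (-2) = -34 → (-34,-4,-14)

-34,-4,-14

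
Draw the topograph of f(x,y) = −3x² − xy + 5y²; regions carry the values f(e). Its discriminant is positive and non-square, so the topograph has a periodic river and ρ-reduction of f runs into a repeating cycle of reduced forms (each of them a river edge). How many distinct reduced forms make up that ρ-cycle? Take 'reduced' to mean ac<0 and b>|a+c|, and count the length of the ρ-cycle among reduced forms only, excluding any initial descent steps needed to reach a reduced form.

D = 61, ⌊√D⌋ = 7
descent: ρ → (5,1,-3)
descent: ρ → (-3,5,3)  [lands on river]
river: ρ → (3,7,-1)
river: ρ → (-1,7,3)
river: ρ → (3,5,-3)
river: ρ → (-3,7,1)
river: ρ → (1,7,-3)
ρ-cycle length = 6 (tail of 2 descent steps not counted)

6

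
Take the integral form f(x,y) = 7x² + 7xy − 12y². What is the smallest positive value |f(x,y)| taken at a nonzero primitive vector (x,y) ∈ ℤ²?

river: ρ → (-12,17,2)
river: ρ → (2,19,-3)
river: ρ → (-3,17,8)
river: ρ → (8,15,-5)
river: ρ → (-5,15,8)
river: ρ → (8,17,-3)
river: ρ → (-3,19,2)
river: ρ → (2,17,-12)
river: ρ → (-12,7,7)
river: ρ → (7,7,-12)
closes: descent 0, river 10
min |a| on river = 2

2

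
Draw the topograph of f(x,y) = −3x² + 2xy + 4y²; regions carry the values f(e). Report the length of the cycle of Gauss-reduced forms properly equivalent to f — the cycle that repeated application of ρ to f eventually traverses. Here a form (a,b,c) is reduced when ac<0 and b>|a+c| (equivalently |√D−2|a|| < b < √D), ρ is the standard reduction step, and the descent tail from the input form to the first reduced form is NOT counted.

D = 52, ⌊√D⌋ = 7
river: ρ → (4,6,-1)
river: ρ → (-1,6,4)
river: ρ → (4,2,-3)
river: ρ → (-3,4,3)
river: ρ → (3,2,-4)
river: ρ → (-4,6,1)
river: ρ → (1,6,-4)
river: ρ → (-4,2,3)
river: ρ → (3,4,-3)
river: ρ → (-3,2,4)
ρ-cycle length = 10 (tail of 0 descent steps not counted)

10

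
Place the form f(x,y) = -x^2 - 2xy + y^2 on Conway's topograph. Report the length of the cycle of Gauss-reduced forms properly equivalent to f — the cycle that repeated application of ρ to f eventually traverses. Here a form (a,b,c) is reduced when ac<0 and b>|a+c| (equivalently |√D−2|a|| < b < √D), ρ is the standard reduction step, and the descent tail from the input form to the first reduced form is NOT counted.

D = 8, ⌊√D⌋ = 2
descent: ρ → (1,2,-1)  [lands on river]
river: ρ → (-1,2,1)
ρ-cycle length = 2 (tail of 1 descent step not counted)

2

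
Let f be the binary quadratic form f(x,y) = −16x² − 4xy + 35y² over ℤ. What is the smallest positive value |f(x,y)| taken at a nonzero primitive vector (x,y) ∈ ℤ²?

descent: ρ → (35,4,-16)
descent: ρ → (-16,28,23)  [lands on river]
river: ρ → (23,18,-21)
river: ρ → (-21,24,20)
river: ρ → (20,16,-25)
river: ρ → (-25,34,11)
river: ρ → (11,32,-28)
river: ρ → (-28,24,15)
river: ρ → (15,36,-16)
closes: descent 2, river 8
min |a| on river = 11

11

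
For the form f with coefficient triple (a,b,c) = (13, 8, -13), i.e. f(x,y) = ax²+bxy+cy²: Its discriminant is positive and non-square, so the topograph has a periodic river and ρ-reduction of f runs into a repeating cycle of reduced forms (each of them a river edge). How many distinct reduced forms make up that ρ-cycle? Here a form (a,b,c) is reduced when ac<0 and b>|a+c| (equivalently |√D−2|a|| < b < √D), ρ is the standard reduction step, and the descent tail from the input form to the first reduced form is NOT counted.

D = 740, ⌊√D⌋ = 27
river: ρ → (-13,18,8)
river: ρ → (8,14,-17)
river: ρ → (-17,20,5)
river: ρ → (5,20,-17)
river: ρ → (-17,14,8)
river: ρ → (8,18,-13)
river: ρ → (-13,8,13)
river: ρ → (13,18,-8)
river: ρ → (-8,14,17)
river: ρ → (17,20,-5)
river: ρ → (-5,20,17)
river: ρ → (17,14,-8)
river: ρ → (-8,18,13)
river: ρ → (13,8,-13)
ρ-cycle length = 14 (tail of 0 descent steps not counted)

14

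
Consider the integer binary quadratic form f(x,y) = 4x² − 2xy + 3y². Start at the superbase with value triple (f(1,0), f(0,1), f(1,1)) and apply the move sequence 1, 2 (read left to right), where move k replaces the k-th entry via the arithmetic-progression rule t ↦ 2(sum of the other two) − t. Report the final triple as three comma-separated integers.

start (4,3,5) = (f(1,0),f(0,1),f(1,1))
replace slot 1: 2·(3+5) − 4 = 12 → (12,3,5)
replace slot 2: 2·(12+5) − 3 = 31 → (12,31,5)

12,31,5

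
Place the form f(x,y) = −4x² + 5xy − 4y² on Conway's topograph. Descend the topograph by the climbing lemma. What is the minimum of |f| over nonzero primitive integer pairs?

translate: b→3 (≡-5 mod 8), so (4,-5,4)→(4,3,3)
flip: (4,3,3)→(3,-3,4)
translate: b→3 (≡-3 mod 6), so (3,-3,4)→(3,3,4)
reduced (well bottom): (3,3,4) with a≤c, −a<b≤a
well minimum |f| = |-3| = 3 (negative-definite)

3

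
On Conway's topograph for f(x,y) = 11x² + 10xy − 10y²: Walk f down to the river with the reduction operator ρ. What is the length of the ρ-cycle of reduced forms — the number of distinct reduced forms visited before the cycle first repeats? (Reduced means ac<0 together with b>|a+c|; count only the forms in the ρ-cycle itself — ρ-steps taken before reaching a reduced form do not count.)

D = 540, ⌊√D⌋ = 23
river: ρ → (-10,10,11)
river: ρ → (11,12,-9)
river: ρ → (-9,6,14)
river: ρ → (14,22,-1)
river: ρ → (-1,22,14)
river: ρ → (14,6,-9)
river: ρ → (-9,12,11)
river: ρ → (11,10,-10)
ρ-cycle length = 8 (tail of 0 descent steps not counted)

8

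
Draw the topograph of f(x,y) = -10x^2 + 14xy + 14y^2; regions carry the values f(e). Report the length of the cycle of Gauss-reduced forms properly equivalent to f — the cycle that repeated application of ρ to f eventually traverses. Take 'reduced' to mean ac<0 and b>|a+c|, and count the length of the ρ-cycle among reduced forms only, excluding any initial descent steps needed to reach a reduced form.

D = 756, ⌊√D⌋ = 27
river: ρ → (14,14,-10)
river: ρ → (-10,26,2)
river: ρ → (2,26,-10)
river: ρ → (-10,14,14)
ρ-cycle length = 4 (tail of 0 descent steps not counted)

4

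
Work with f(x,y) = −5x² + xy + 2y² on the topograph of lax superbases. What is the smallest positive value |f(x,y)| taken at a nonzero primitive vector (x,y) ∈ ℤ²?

descent: ρ → (2,3,-4)  [lands on river]
river: ρ → (-4,5,1)
river: ρ → (1,5,-4)
river: ρ → (-4,3,2)
river: ρ → (2,5,-2)
river: ρ → (-2,3,4)
river: ρ → (4,5,-1)
river: ρ → (-1,5,4)
river: ρ → (4,3,-2)
river: ρ → (-2,5,2)
closes: descent 1, river 10
min |a| on river = 1

1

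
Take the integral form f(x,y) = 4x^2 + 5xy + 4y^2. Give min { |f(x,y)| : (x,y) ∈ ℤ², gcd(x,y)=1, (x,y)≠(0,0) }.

translate: b→-3 (≡5 mod 8), so (4,5,4)→(4,-3,3)
flip: (4,-3,3)→(3,3,4)
reduced (well bottom): (3,3,4) with a≤c, −a<b≤a
well minimum = a = 3

3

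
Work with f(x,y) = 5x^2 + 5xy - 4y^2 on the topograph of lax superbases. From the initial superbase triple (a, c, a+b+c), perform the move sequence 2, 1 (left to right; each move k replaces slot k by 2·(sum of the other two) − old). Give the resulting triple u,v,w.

start (5,-4,6) = (f(1,0),f(0,1),f(1,1))
replace slot 2: 2·(5+6) − (-4) = 26 → (5,26,6)
replace slot 1: 2·(26+6) − 5 = 59 → (59,26,6)

59,26,6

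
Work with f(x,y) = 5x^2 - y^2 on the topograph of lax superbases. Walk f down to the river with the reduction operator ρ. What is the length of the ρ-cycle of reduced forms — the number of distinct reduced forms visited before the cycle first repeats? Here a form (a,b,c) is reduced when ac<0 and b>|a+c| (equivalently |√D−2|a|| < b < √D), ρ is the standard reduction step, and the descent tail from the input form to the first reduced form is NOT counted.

D = 20, ⌊√D⌋ = 4
descent: ρ → (-1,4,1)  [lands on river]
river: ρ → (1,4,-1)
ρ-cycle length = 2 (tail of 1 descent step not counted)

2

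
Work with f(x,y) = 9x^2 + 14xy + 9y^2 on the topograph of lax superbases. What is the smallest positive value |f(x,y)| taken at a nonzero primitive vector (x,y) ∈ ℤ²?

translate: b→-4 (≡14 mod 18), so (9,14,9)→(9,-4,4)
flip: (9,-4,4)→(4,4,9)
reduced (well bottom): (4,4,9) with a≤c, −a<b≤a
well minimum = a = 4

4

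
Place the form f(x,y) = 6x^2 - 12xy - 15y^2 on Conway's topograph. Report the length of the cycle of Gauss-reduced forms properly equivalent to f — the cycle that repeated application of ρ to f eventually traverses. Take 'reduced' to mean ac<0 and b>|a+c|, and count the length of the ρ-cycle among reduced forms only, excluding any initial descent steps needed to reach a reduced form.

D = 504, ⌊√D⌋ = 22
descent: ρ → (-15,12,6)  [lands on river]
river: ρ → (6,12,-15)
river: ρ → (-15,18,3)
river: ρ → (3,18,-15)
ρ-cycle length = 4 (tail of 1 descent step not counted)

4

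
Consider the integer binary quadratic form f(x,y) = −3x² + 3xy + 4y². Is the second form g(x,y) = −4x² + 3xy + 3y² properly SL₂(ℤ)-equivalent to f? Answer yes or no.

D₁ = 57, D₂ = 57
river cycle of f (length 6): (4, 5, -2), (-2, 7, 1), (1, 7, -2), (-2, 5, 4), (4, 3, -3), (-3, 3, 4)
river cycle of g (length 6): (3, 3, -4), (-4, 5, 2), (2, 7, -1), (-1, 7, 2), (2, 5, -4), (-4, 3, 3)
cycles differ ⇒ inequivalent

no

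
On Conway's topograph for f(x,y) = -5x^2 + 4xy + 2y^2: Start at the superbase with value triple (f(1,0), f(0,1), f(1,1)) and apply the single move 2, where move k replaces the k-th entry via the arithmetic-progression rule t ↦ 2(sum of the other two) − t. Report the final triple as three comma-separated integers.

start (-5,2,1) = (f(1,0),f(0,1),f(1,1))
replace slot 2: 2·((-5)+1) − 2 = -10 → (-5,-10,1)

-5,-10,1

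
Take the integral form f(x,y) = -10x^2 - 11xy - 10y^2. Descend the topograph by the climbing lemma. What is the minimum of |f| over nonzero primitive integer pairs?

translate: b→-9 (≡11 mod 20), so (10,11,10)→(10,-9,9)
flip: (10,-9,9)→(9,9,10)
reduced (well bottom): (9,9,10) with a≤c, −a<b≤a
well minimum |f| = |-9| = 9 (negative-definite)

9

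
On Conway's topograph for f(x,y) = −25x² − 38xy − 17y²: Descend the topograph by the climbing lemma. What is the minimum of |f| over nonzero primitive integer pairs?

translate: b→-12 (≡38 mod 50), so (25,38,17)→(25,-12,4)
flip: (25,-12,4)→(4,12,25)
translate: b→4 (≡12 mod 8), so (4,12,25)→(4,4,17)
reduced (well bottom): (4,4,17) with a≤c, −a<b≤a
well minimum |f| = |-4| = 4 (negative-definite)

4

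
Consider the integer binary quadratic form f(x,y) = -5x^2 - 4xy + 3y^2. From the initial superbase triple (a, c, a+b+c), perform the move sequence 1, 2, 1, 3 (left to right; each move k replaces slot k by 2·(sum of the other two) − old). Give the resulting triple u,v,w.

start (-5,3,-6) = (f(1,0),f(0,1),f(1,1))
replace slot 1: 2·(3+(-6)) − (-5) = -1 → (-1,3,-6)
replace slot 2: 2·((-1)+(-6)) − 3 = -17 → (-1,-17,-6)
replace slot 1: 2·((-17)+(-6)) − (-1) = -45 → (-45,-17,-6)
replace slot 3: 2·((-45)+(-17)) − (-6) = -118 → (-45,-17,-118)

-45,-17,-118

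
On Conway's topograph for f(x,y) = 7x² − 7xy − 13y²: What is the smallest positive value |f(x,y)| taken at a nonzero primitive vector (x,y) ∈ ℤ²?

descent: ρ → (-13,7,7)  [lands on river]
river: ρ → (7,7,-13)
river: ρ → (-13,19,1)
river: ρ → (1,19,-13)
closes: descent 1, river 4
min |a| on river = 1

1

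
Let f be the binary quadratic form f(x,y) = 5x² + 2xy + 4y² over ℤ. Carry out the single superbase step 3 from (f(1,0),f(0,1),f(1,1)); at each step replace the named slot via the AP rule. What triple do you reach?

start (5,4,11) = (f(1,0),f(0,1),f(1,1))
replace slot 3: 2·(5+4) − 11 = 7 → (5,4,7)

5,4,7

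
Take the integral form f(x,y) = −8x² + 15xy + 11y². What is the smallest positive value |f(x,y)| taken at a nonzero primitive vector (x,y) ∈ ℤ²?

river: ρ → (11,7,-12)
river: ρ → (-12,17,6)
river: ρ → (6,19,-9)
river: ρ → (-9,17,8)
river: ρ → (8,15,-11)
river: ρ → (-11,7,12)
river: ρ → (12,17,-6)
river: ρ → (-6,19,9)
river: ρ → (9,17,-8)
river: ρ → (-8,15,11)
closes: descent 0, river 10
min |a| on river = 6

6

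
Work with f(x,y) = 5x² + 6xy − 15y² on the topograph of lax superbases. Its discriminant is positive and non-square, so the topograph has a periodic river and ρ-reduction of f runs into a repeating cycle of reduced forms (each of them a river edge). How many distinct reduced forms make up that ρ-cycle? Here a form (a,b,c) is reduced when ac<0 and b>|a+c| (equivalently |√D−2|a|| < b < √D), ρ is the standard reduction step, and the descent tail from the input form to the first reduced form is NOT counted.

D = 336, ⌊√D⌋ = 18
descent: ρ → (-15,-6,5)
descent: ρ → (5,16,-4)  [lands on river]
river: ρ → (-4,16,5)
river: ρ → (5,14,-7)
river: ρ → (-7,14,5)
ρ-cycle length = 4 (tail of 2 descent steps not counted)

4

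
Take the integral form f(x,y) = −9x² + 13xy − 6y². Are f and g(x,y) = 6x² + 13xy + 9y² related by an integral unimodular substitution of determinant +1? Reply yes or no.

D₁ = -47, D₂ = -47
f is negative-definite; reduce −f:
−f: translate: b→5 (≡-13 mod 18), so (9,-13,6)→(9,5,2)
−f: flip: (9,5,2)→(2,-5,9)
−f: translate: b→-1 (≡-5 mod 4), so (2,-5,9)→(2,-1,6)
−f: reduced (well bottom): (2,-1,6) with a≤c, −a<b≤a
flip sign back: reduced form of f is (-2,1,-6)
g: translate: b→1 (≡13 mod 12), so (6,13,9)→(6,1,2)
g: flip: (6,1,2)→(2,-1,6)
g: reduced (well bottom): (2,-1,6) with a≤c, −a<b≤a
reduced forms (-2, 1, -6) vs (2, -1, 6) ⇒ inequivalent

no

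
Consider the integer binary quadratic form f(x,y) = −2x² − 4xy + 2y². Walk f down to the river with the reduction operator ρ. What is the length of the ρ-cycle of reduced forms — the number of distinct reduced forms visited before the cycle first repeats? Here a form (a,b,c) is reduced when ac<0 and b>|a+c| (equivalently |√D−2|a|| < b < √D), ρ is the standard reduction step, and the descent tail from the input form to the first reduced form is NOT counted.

D = 32, ⌊√D⌋ = 5
descent: ρ → (2,4,-2)  [lands on river]
river: ρ → (-2,4,2)
ρ-cycle length = 2 (tail of 1 descent step not counted)

2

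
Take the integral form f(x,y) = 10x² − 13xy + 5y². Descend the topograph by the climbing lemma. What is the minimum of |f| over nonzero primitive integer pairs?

translate: b→7 (≡-13 mod 20), so (10,-13,5)→(10,7,2)
flip: (10,7,2)→(2,-7,10)
translate: b→1 (≡-7 mod 4), so (2,-7,10)→(2,1,4)
reduced (well bottom): (2,1,4) with a≤c, −a<b≤a
well minimum = a = 2

2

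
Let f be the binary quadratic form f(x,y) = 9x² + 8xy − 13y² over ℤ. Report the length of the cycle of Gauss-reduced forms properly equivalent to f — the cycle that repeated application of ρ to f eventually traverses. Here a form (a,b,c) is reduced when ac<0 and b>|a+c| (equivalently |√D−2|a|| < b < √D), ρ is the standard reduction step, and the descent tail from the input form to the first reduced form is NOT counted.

D = 532, ⌊√D⌋ = 23
river: ρ → (-13,18,4)
river: ρ → (4,22,-3)
river: ρ → (-3,20,11)
river: ρ → (11,2,-12)
river: ρ → (-12,22,1)
river: ρ → (1,22,-12)
river: ρ → (-12,2,11)
river: ρ → (11,20,-3)
river: ρ → (-3,22,4)
river: ρ → (4,18,-13)
river: ρ → (-13,8,9)
river: ρ → (9,10,-12)
river: ρ → (-12,14,7)
river: ρ → (7,14,-12)
river: ρ → (-12,10,9)
river: ρ → (9,8,-13)
ρ-cycle length = 16 (tail of 0 descent steps not counted)

16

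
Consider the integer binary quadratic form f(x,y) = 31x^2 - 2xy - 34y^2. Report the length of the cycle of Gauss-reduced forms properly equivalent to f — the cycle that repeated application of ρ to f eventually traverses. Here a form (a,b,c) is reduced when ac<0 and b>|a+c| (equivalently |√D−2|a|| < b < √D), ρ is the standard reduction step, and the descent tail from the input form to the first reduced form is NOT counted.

D = 4220, ⌊√D⌋ = 64
descent: ρ → (-34,2,31)
descent: ρ → (31,60,-5)  [lands on river]
river: ρ → (-5,60,31)
river: ρ → (31,64,-1)
river: ρ → (-1,64,31)
ρ-cycle length = 4 (tail of 2 descent steps not counted)

4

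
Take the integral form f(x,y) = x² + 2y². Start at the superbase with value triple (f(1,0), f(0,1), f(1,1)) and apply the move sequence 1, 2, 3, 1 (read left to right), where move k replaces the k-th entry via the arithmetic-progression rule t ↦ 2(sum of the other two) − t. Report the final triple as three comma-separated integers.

start (1,2,3) = (f(1,0),f(0,1),f(1,1))
replace slot 1: 2·(2+3) − 1 = 9 → (9,2,3)
replace slot 2: 2·(9+3) − 2 = 22 → (9,22,3)
replace slot 3: 2·(9+22) − 3 = 59 → (9,22,59)
replace slot 1: 2·(22+59) − 9 = 153 → (153,22,59)

153,22,59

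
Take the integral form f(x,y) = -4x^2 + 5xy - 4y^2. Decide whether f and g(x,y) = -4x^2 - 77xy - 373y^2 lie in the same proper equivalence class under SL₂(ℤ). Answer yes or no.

D₁ = -39, D₂ = -39
f is negative-definite; reduce −f:
−f: translate: b→3 (≡-5 mod 8), so (4,-5,4)→(4,3,3)
−f: flip: (4,3,3)→(3,-3,4)
−f: translate: b→3 (≡-3 mod 6), so (3,-3,4)→(3,3,4)
−f: reduced (well bottom): (3,3,4) with a≤c, −a<b≤a
flip sign back: reduced form of f is (-3,-3,-4)
g is negative-definite; reduce −g:
−g: translate: b→-3 (≡77 mod 8), so (4,77,373)→(4,-3,3)
−g: flip: (4,-3,3)→(3,3,4)
−g: reduced (well bottom): (3,3,4) with a≤c, −a<b≤a
flip sign back: reduced form of g is (-3,-3,-4)
reduced forms (-3, -3, -4) vs (-3, -3, -4) ⇒ equivalent

yes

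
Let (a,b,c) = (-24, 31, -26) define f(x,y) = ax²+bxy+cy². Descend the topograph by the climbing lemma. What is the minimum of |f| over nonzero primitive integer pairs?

translate: b→17 (≡-31 mod 48), so (24,-31,26)→(24,17,19)
flip: (24,17,19)→(19,-17,24)
reduced (well bottom): (19,-17,24) with a≤c, −a<b≤a
well minimum |f| = |-19| = 19 (negative-definite)

19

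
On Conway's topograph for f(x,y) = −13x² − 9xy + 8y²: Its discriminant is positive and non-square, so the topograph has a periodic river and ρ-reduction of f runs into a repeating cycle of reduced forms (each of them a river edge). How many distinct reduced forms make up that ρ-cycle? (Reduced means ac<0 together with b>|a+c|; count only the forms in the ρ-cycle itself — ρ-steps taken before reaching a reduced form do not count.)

D = 497, ⌊√D⌋ = 22
descent: ρ → (8,9,-13)  [lands on river]
river: ρ → (-13,17,4)
river: ρ → (4,15,-17)
river: ρ → (-17,19,2)
river: ρ → (2,21,-7)
river: ρ → (-7,21,2)
river: ρ → (2,19,-17)
river: ρ → (-17,15,4)
river: ρ → (4,17,-13)
river: ρ → (-13,9,8)
river: ρ → (8,7,-14)
river: ρ → (-14,21,1)
river: ρ → (1,21,-14)
river: ρ → (-14,7,8)
ρ-cycle length = 14 (tail of 1 descent step not counted)

14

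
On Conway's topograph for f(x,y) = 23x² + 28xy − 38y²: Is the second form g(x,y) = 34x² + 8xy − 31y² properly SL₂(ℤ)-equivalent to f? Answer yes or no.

D₁ = 4280, D₂ = 4280
river cycle of f (length 14): (-38, 48, 13), (13, 56, -22), (-22, 32, 37), (37, 42, -17), (-17, 60, 10), (10, 60, -17), (-17, 42, 37), (37, 32, -22), (-22, 56, 13), (13, 48, -38), … (4 more)
river cycle of g (length 14): (-31, 54, 11), (11, 56, -26), (-26, 48, 19), (19, 28, -46), (-46, 64, 1), (1, 64, -46), (-46, 28, 19), (19, 48, -26), (-26, 56, 11), (11, 54, -31), … (4 more)
cycles differ ⇒ inequivalent

no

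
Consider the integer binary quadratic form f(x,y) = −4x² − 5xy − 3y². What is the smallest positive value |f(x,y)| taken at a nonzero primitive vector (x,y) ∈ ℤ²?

translate: b→-3 (≡5 mod 8), so (4,5,3)→(4,-3,2)
flip: (4,-3,2)→(2,3,4)
translate: b→-1 (≡3 mod 4), so (2,3,4)→(2,-1,3)
reduced (well bottom): (2,-1,3) with a≤c, −a<b≤a
well minimum |f| = |-2| = 2 (negative-definite)

2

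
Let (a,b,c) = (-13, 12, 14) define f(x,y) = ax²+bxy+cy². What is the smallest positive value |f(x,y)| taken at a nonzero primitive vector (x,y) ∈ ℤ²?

river: ρ → (14,16,-11)
river: ρ → (-11,28,2)
river: ρ → (2,28,-11)
river: ρ → (-11,16,14)
river: ρ → (14,12,-13)
river: ρ → (-13,14,13)
river: ρ → (13,12,-14)
river: ρ → (-14,16,11)
river: ρ → (11,28,-2)
river: ρ → (-2,28,11)
river: ρ → (11,16,-14)
river: ρ → (-14,12,13)
river: ρ → (13,14,-13)
river: ρ → (-13,12,14)
closes: descent 0, river 14
min |a| on river = 2

2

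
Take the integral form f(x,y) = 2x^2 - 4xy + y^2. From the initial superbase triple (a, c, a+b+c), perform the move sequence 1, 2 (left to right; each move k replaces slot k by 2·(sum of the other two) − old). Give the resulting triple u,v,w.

start (2,1,-1) = (f(1,0),f(0,1),f(1,1))
replace slot 1: 2·(1+(-1)) − 2 = -2 → (-2,1,-1)
replace slot 2: 2·((-2)+(-1)) − 1 = -7 → (-2,-7,-1)

-2,-7,-1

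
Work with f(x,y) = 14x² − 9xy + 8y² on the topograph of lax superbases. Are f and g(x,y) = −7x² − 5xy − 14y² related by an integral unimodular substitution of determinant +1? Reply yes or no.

D₁ = -367, D₂ = -367
f: flip: (14,-9,8)→(8,9,14)
f: translate: b→-7 (≡9 mod 16), so (8,9,14)→(8,-7,13)
f: reduced (well bottom): (8,-7,13) with a≤c, −a<b≤a
g is negative-definite; reduce −g:
−g: reduced (well bottom): (7,5,14) with a≤c, −a<b≤a
flip sign back: reduced form of g is (-7,-5,-14)
reduced forms (8, -7, 13) vs (-7, -5, -14) ⇒ inequivalent

no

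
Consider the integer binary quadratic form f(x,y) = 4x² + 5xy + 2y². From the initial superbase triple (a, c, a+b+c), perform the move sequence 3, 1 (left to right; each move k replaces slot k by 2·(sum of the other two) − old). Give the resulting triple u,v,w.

start (4,2,11) = (f(1,0),f(0,1),f(1,1))
replace slot 3: 2·(4+2) − 11 = 1 → (4,2,1)
replace slot 1: 2·(2+1) − 4 = 2 → (2,2,1)

2,2,1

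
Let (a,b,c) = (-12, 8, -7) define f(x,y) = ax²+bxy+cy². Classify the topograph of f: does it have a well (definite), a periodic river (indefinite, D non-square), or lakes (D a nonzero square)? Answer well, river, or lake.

D = b²−4ac = 8² − 4·(-12)·(-7) = -272
D < 0 ⇒ definite ⇒ every region one sign ⇒ single well

well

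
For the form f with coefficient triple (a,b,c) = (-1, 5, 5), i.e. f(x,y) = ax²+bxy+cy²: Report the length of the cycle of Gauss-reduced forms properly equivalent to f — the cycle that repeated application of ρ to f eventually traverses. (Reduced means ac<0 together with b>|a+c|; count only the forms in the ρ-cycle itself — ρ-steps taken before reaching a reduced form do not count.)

D = 45, ⌊√D⌋ = 6
river: ρ → (5,5,-1)
river: ρ → (-1,5,5)
ρ-cycle length = 2 (tail of 0 descent steps not counted)

2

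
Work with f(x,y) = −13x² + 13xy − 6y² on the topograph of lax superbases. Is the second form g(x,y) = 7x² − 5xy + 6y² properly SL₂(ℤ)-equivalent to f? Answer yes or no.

D₁ = -143, D₂ = -143
f is negative-definite; reduce −f:
−f: translate: b→13 (≡-13 mod 26), so (13,-13,6)→(13,13,6)
−f: flip: (13,13,6)→(6,-13,13)
−f: translate: b→-1 (≡-13 mod 12), so (6,-13,13)→(6,-1,6)
−f: flip: (6,-1,6)→(6,1,6)
−f: reduced (well bottom): (6,1,6) with a≤c, −a<b≤a
flip sign back: reduced form of f is (-6,-1,-6)
g: flip: (7,-5,6)→(6,5,7)
g: reduced (well bottom): (6,5,7) with a≤c, −a<b≤a
reduced forms (-6, -1, -6) vs (6, 5, 7) ⇒ inequivalent

no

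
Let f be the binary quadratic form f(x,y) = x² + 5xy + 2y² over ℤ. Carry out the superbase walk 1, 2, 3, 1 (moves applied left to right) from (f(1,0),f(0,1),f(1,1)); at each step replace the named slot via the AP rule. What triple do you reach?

start (1,2,8) = (f(1,0),f(0,1),f(1,1))
replace slot 1: 2·(2+8) − 1 = 19 → (19,2,8)
replace slot 2: 2·(19+8) − 2 = 52 → (19,52,8)
replace slot 3: 2·(19+52) − 8 = 134 → (19,52,134)
replace slot 1: 2·(52+134) − 19 = 353 → (353,52,134)

353,52,134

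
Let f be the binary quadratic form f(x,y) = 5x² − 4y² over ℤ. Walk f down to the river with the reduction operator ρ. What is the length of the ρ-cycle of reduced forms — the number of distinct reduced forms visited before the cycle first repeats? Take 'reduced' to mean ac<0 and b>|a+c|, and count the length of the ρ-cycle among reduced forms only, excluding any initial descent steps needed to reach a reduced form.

D = 80, ⌊√D⌋ = 8
descent: ρ → (-4,8,1)  [lands on river]
river: ρ → (1,8,-4)
ρ-cycle length = 2 (tail of 1 descent step not counted)

2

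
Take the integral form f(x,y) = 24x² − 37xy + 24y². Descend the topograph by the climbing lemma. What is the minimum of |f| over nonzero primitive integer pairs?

translate: b→11 (≡-37 mod 48), so (24,-37,24)→(24,11,11)
flip: (24,11,11)→(11,-11,24)
translate: b→11 (≡-11 mod 22), so (11,-11,24)→(11,11,24)
reduced (well bottom): (11,11,24) with a≤c, −a<b≤a
well minimum = a = 11

11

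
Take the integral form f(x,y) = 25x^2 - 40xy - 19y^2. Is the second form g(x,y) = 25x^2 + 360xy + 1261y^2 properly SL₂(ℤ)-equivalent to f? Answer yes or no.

D₁ = 3500, D₂ = 3500
river cycle of f (length 16): (-19, 40, 25), (25, 10, -34), (-34, 58, 1), (1, 58, -34), (-34, 10, 25), (25, 40, -19), (-19, 36, 29), (29, 22, -26), (-26, 30, 25), (25, 20, -31), … (6 more)
river cycle of g (length 16): (25, 10, -34), (-34, 58, 1), (1, 58, -34), (-34, 10, 25), (25, 40, -19), (-19, 36, 29), (29, 22, -26), (-26, 30, 25), (25, 20, -31), (-31, 42, 14), … (6 more)
cycles coincide ⇒ equivalent

yes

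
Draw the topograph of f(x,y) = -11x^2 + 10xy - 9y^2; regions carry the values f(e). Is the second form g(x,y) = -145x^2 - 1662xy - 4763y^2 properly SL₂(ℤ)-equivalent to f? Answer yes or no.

D₁ = -296, D₂ = -296
f is negative-definite; reduce −f:
−f: flip: (11,-10,9)→(9,10,11)
−f: translate: b→-8 (≡10 mod 18), so (9,10,11)→(9,-8,10)
−f: reduced (well bottom): (9,-8,10) with a≤c, −a<b≤a
flip sign back: reduced form of f is (-9,8,-10)
g is negative-definite; reduce −g:
−g: translate: b→-78 (≡1662 mod 290), so (145,1662,4763)→(145,-78,11)
−g: flip: (145,-78,11)→(11,78,145)
−g: translate: b→-10 (≡78 mod 22), so (11,78,145)→(11,-10,9)
−g: flip: (11,-10,9)→(9,10,11)
−g: translate: b→-8 (≡10 mod 18), so (9,10,11)→(9,-8,10)
−g: reduced (well bottom): (9,-8,10) with a≤c, −a<b≤a
flip sign back: reduced form of g is (-9,8,-10)
reduced forms (-9, 8, -10) vs (-9, 8, -10) ⇒ equivalent

yes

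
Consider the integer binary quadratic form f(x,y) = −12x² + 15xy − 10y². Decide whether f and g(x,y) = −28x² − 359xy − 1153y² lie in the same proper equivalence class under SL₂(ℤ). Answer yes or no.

D₁ = -255, D₂ = -255
f is negative-definite; reduce −f:
−f: translate: b→9 (≡-15 mod 24), so (12,-15,10)→(12,9,7)
−f: flip: (12,9,7)→(7,-9,12)
−f: translate: b→5 (≡-9 mod 14), so (7,-9,12)→(7,5,10)
−f: reduced (well bottom): (7,5,10) with a≤c, −a<b≤a
flip sign back: reduced form of f is (-7,-5,-10)
g is negative-definite; reduce −g:
−g: translate: b→23 (≡359 mod 56), so (28,359,1153)→(28,23,7)
−g: flip: (28,23,7)→(7,-23,28)
−g: translate: b→5 (≡-23 mod 14), so (7,-23,28)→(7,5,10)
−g: reduced (well bottom): (7,5,10) with a≤c, −a<b≤a
flip sign back: reduced form of g is (-7,-5,-10)
reduced forms (-7, -5, -10) vs (-7, -5, -10) ⇒ equivalent

yes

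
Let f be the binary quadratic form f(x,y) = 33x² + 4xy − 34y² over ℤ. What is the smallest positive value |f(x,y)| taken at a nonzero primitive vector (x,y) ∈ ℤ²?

river: ρ → (-34,64,3)
river: ρ → (3,62,-55)
river: ρ → (-55,48,10)
river: ρ → (10,52,-45)
river: ρ → (-45,38,17)
river: ρ → (17,64,-6)
river: ρ → (-6,56,57)
river: ρ → (57,58,-5)
river: ρ → (-5,62,33)
river: ρ → (33,4,-34)
closes: descent 0, river 10
min |a| on river = 3

3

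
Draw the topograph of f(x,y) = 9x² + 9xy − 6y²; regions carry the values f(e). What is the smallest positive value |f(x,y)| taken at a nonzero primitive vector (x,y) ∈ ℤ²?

river: ρ → (-6,15,3)
river: ρ → (3,15,-6)
river: ρ → (-6,9,9)
river: ρ → (9,9,-6)
closes: descent 0, river 4
min |a| on river = 3

3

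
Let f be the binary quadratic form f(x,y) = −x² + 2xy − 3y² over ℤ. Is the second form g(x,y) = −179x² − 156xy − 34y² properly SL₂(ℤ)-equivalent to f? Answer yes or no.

D₁ = -8, D₂ = -8
f is negative-definite; reduce −f:
−f: translate: b→0 (≡-2 mod 2), so (1,-2,3)→(1,0,2)
−f: reduced (well bottom): (1,0,2) with a≤c, −a<b≤a
flip sign back: reduced form of f is (-1,0,-2)
g is negative-definite; reduce −g:
−g: flip: (179,156,34)→(34,-156,179)
−g: translate: b→-20 (≡-156 mod 68), so (34,-156,179)→(34,-20,3)
−g: flip: (34,-20,3)→(3,20,34)
−g: translate: b→2 (≡20 mod 6), so (3,20,34)→(3,2,1)
−g: flip: (3,2,1)→(1,-2,3)
−g: translate: b→0 (≡-2 mod 2), so (1,-2,3)→(1,0,2)
−g: reduced (well bottom): (1,0,2) with a≤c, −a<b≤a
flip sign back: reduced form of g is (-1,0,-2)
reduced forms (-1, 0, -2) vs (-1, 0, -2) ⇒ equivalent

yes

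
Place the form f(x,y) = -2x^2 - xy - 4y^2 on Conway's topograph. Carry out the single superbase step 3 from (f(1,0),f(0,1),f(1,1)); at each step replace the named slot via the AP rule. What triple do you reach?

start (-2,-4,-7) = (f(1,0),f(0,1),f(1,1))
replace slot 3: 2·((-2)+(-4)) − (-7) = -5 → (-2,-4,-5)

-2,-4,-5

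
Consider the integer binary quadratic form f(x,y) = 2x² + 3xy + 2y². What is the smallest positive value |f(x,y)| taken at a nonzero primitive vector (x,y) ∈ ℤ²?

translate: b→-1 (≡3 mod 4), so (2,3,2)→(2,-1,1)
flip: (2,-1,1)→(1,1,2)
reduced (well bottom): (1,1,2) with a≤c, −a<b≤a
well minimum = a = 1

1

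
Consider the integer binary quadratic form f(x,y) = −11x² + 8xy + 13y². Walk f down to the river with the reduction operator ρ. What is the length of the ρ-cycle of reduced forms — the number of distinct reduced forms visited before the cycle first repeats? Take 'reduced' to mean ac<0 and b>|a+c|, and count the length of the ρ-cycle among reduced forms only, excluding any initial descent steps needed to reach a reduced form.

D = 636, ⌊√D⌋ = 25
river: ρ → (13,18,-6)
river: ρ → (-6,18,13)
river: ρ → (13,8,-11)
river: ρ → (-11,14,10)
river: ρ → (10,6,-15)
river: ρ → (-15,24,1)
river: ρ → (1,24,-15)
river: ρ → (-15,6,10)
river: ρ → (10,14,-11)
river: ρ → (-11,8,13)
ρ-cycle length = 10 (tail of 0 descent steps not counted)

10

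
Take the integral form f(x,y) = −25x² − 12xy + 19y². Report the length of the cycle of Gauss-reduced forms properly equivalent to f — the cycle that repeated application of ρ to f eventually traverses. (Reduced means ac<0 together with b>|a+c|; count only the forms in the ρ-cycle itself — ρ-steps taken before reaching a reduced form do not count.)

D = 2044, ⌊√D⌋ = 45
descent: ρ → (19,12,-25)  [lands on river]
river: ρ → (-25,38,6)
river: ρ → (6,34,-37)
river: ρ → (-37,40,3)
river: ρ → (3,44,-9)
river: ρ → (-9,28,35)
river: ρ → (35,42,-2)
river: ρ → (-2,42,35)
river: ρ → (35,28,-9)
river: ρ → (-9,44,3)
river: ρ → (3,40,-37)
river: ρ → (-37,34,6)
river: ρ → (6,38,-25)
river: ρ → (-25,12,19)
river: ρ → (19,26,-18)
river: ρ → (-18,10,27)
river: ρ → (27,44,-1)
river: ρ → (-1,44,27)
river: ρ → (27,10,-18)
river: ρ → (-18,26,19)
ρ-cycle length = 20 (tail of 1 descent step not counted)

20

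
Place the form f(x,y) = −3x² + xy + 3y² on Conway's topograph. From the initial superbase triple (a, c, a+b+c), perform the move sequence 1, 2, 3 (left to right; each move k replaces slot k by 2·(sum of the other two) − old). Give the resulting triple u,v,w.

start (-3,3,1) = (f(1,0),f(0,1),f(1,1))
replace slot 1: 2·(3+1) − (-3) = 11 → (11,3,1)
replace slot 2: 2·(11+1) − 3 = 21 → (11,21,1)
replace slot 3: 2·(11+21) − 1 = 63 → (11,21,63)

11,21,63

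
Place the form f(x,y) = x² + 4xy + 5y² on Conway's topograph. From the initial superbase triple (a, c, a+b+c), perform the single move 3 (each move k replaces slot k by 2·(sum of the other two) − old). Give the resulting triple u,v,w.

start (1,5,10) = (f(1,0),f(0,1),f(1,1))
replace slot 3: 2·(1+5) − 10 = 2 → (1,5,2)

1,5,2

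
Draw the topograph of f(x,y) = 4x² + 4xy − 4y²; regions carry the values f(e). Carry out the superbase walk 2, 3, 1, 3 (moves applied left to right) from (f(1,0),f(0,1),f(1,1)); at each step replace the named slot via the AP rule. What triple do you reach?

start (4,-4,4) = (f(1,0),f(0,1),f(1,1))
replace slot 2: 2·(4+4) − (-4) = 20 → (4,20,4)
replace slot 3: 2·(4+20) − 4 = 44 → (4,20,44)
replace slot 1: 2·(20+44) − 4 = 124 → (124,20,44)
replace slot 3: 2·(124+20) − 44 = 244 → (124,20,244)

124,20,244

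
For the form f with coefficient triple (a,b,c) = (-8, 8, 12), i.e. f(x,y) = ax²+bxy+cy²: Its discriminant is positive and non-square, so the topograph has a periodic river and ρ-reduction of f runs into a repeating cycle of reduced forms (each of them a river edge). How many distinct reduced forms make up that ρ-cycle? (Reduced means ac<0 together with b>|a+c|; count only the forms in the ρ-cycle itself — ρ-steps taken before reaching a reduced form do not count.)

D = 448, ⌊√D⌋ = 21
river: ρ → (12,16,-4)
river: ρ → (-4,16,12)
river: ρ → (12,8,-8)
river: ρ → (-8,8,12)
ρ-cycle length = 4 (tail of 0 descent steps not counted)

4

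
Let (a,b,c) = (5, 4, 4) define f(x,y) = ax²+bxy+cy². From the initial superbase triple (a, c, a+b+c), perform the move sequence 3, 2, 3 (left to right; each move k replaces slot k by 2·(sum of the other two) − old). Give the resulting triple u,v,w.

start (5,4,13) = (f(1,0),f(0,1),f(1,1))
replace slot 3: 2·(5+4) − 13 = 5 → (5,4,5)
replace slot 2: 2·(5+5) − 4 = 16 → (5,16,5)
replace slot 3: 2·(5+16) − 5 = 37 → (5,16,37)

5,16,37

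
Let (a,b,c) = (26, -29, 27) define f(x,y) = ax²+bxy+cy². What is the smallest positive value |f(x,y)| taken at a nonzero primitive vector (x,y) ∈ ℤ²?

translate: b→23 (≡-29 mod 52), so (26,-29,27)→(26,23,24)
flip: (26,23,24)→(24,-23,26)
reduced (well bottom): (24,-23,26) with a≤c, −a<b≤a
well minimum = a = 24

24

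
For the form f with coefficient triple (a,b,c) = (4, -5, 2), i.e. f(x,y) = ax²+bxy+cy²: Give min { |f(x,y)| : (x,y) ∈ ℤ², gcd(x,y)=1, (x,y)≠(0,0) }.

translate: b→3 (≡-5 mod 8), so (4,-5,2)→(4,3,1)
flip: (4,3,1)→(1,-3,4)
translate: b→1 (≡-3 mod 2), so (1,-3,4)→(1,1,2)
reduced (well bottom): (1,1,2) with a≤c, −a<b≤a
well minimum = a = 1

1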